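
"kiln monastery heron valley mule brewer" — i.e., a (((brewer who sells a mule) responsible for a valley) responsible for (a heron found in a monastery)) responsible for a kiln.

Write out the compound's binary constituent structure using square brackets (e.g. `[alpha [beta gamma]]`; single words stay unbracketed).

[kiln [[monastery heron] [valley [mule brewer]]]]

The outermost head in the paraphrase is "brewer" (specifically "monastery heron valley mule brewer"), modified by "kiln".
Within "monastery heron valley mule brewer", the head is "brewer" (specifically "valley mule brewer") and the modifier is "monastery heron".
Within "monastery heron", the head is "heron" and the modifier is "monastery".
Within "valley mule brewer", the head is "brewer" (specifically "mule brewer") and the modifier is "valley".
Within "mule brewer", the head is "brewer" and the modifier is "mule".
Putting it together: [kiln [[monastery heron] [valley [mule brewer]]]].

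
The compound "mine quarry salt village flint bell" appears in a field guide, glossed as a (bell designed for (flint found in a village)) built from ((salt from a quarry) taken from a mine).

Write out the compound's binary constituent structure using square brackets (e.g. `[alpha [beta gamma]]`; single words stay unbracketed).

[[mine [quarry salt]] [[village flint] bell]]

Whole compound: head "bell" (specifically "village flint bell"), modifier "mine quarry salt".
Within "mine quarry salt", the head is "salt" (specifically "quarry salt") and the modifier is "mine".
Within "quarry salt", the head is "salt" and the modifier is "quarry".
Within "village flint bell", the head is "bell" and the modifier is "village flint".
Within "village flint", the head is "flint" and the modifier is "village".
So the structure is [[mine [quarry salt]] [[village flint] bell]].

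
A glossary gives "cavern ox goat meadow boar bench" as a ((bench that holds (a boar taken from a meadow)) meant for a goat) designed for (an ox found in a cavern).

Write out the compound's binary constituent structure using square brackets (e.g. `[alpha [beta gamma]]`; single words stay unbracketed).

Whole compound: head "bench" (specifically "goat meadow boar bench"), modifier "cavern ox".
"cavern ox" → head "ox", modifier "cavern".
"goat meadow boar bench" → head "bench" (specifically "meadow boar bench"), modifier "goat".
"meadow boar bench" → head "bench", modifier "meadow boar".
"meadow boar" → head "boar", modifier "meadow".
Assembled: [[cavern ox] [goat [[meadow boar] bench]]].

[[cavern ox] [goat [[meadow boar] bench]]]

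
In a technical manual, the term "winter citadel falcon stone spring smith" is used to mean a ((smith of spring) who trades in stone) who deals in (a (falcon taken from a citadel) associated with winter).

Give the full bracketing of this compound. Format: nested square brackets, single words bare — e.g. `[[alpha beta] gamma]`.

Whole compound: head "smith" (specifically "stone spring smith"), modifier "winter citadel falcon".
"winter citadel falcon" → head "falcon" (specifically "citadel falcon"), modifier "winter".
"citadel falcon" → head "falcon", modifier "citadel".
"stone spring smith" → head "smith" (specifically "spring smith"), modifier "stone".
"spring smith" → head "smith", modifier "spring".
Assembled: [[winter [citadel falcon]] [stone [spring smith]]].

[[winter [citadel falcon]] [stone [spring smith]]]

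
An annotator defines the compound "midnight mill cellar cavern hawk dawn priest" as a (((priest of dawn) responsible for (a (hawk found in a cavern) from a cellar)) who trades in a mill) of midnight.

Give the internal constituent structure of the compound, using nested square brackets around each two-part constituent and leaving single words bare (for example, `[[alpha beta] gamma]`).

[midnight [mill [[cellar [cavern hawk]] [dawn priest]]]]

The outermost head in the paraphrase is "priest" (specifically "mill cellar cavern hawk dawn priest"), modified by "midnight".
Within "mill cellar cavern hawk dawn priest", the head is "priest" (specifically "cellar cavern hawk dawn priest") and the modifier is "mill".
Within "cellar cavern hawk dawn priest", the head is "priest" (specifically "dawn priest") and the modifier is "cellar cavern hawk".
Within "cellar cavern hawk", the head is "hawk" (specifically "cavern hawk") and the modifier is "cellar".
Within "cavern hawk", the head is "hawk" and the modifier is "cavern".
Within "dawn priest", the head is "priest" and the modifier is "dawn".
Assembled: [midnight [mill [[cellar [cavern hawk]] [dawn priest]]]].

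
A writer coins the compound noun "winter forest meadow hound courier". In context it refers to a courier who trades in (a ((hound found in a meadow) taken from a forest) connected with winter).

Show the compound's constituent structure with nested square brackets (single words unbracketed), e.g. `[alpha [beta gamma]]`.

[[winter [forest [meadow hound]]] courier]

The outermost head in the paraphrase is "courier", modified by "winter forest meadow hound".
"winter forest meadow hound" → head "hound" (specifically "forest meadow hound"), modifier "winter".
"forest meadow hound" → head "hound" (specifically "meadow hound"), modifier "forest".
"meadow hound" → head "hound", modifier "meadow".
So the structure is [[winter [forest [meadow hound]]] courier].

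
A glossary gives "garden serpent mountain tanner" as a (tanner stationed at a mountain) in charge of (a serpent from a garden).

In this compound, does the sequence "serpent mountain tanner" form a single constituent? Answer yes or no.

no

The top-level split is [garden serpent] [mountain tanner]; the full structure is [[garden serpent] [mountain tanner]].
"serpent mountain tanner" straddles a constituent boundary, so it is not a single unit.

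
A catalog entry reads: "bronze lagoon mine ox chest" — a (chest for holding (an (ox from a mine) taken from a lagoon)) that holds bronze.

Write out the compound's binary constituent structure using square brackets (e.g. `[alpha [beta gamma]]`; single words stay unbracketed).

[bronze [[lagoon [mine ox]] chest]]

Whole compound: head "chest" (specifically "lagoon mine ox chest"), modifier "bronze".
Inside "lagoon mine ox chest": head "chest", modifier "lagoon mine ox".
Inside "lagoon mine ox": head "ox" (specifically "mine ox"), modifier "lagoon".
Inside "mine ox": head "ox", modifier "mine".
Putting it together: [bronze [[lagoon [mine ox]] chest]].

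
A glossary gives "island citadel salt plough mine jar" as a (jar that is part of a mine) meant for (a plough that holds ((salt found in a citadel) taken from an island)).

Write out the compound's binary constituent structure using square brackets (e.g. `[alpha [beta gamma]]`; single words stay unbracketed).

[[[island [citadel salt]] plough] [mine jar]]

At the top level: head "jar" (specifically "mine jar"); modifier "island citadel salt plough".
"island citadel salt plough" → head "plough", modifier "island citadel salt".
"island citadel salt" → head "salt" (specifically "citadel salt"), modifier "island".
"citadel salt" → head "salt", modifier "citadel".
"mine jar" → head "jar", modifier "mine".
So the structure is [[[island [citadel salt]] plough] [mine jar]].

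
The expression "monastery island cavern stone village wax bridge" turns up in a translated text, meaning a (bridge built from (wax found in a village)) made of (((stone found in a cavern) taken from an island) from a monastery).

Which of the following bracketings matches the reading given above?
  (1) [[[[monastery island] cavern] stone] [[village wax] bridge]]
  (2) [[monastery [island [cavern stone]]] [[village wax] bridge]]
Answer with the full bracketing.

The paraphrase's head is the "bridge" part ("village wax bridge"); its modifier is "monastery island cavern stone".
That top-level split, carried through the inner groups, gives [[monastery [island [cavern stone]]] [[village wax] bridge]].

[[monastery [island [cavern stone]]] [[village wax] bridge]]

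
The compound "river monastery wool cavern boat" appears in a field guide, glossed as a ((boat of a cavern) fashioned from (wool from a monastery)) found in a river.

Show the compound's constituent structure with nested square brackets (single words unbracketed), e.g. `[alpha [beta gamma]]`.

[river [[monastery wool] [cavern boat]]]

At the top level: head "boat" (specifically "monastery wool cavern boat"); modifier "river".
"monastery wool cavern boat" → head "boat" (specifically "cavern boat"), modifier "monastery wool".
"monastery wool" → head "wool", modifier "monastery".
"cavern boat" → head "boat", modifier "cavern".
So the structure is [river [[monastery wool] [cavern boat]]].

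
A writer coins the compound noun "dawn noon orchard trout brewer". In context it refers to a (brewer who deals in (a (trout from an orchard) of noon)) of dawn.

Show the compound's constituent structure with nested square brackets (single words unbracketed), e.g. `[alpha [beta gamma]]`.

[dawn [[noon [orchard trout]] brewer]]

At the top level: head "brewer" (specifically "noon orchard trout brewer"); modifier "dawn".
"noon orchard trout brewer" → head "brewer", modifier "noon orchard trout".
"noon orchard trout" → head "trout" (specifically "orchard trout"), modifier "noon".
"orchard trout" → head "trout", modifier "orchard".
Putting it together: [dawn [[noon [orchard trout]] brewer]].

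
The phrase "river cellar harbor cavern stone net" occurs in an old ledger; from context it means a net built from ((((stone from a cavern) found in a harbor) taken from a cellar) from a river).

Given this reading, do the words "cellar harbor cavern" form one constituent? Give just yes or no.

no

The top-level split is [river cellar harbor cavern stone] [net]; the full structure is [[river [cellar [harbor [cavern stone]]]] net].
"cellar harbor cavern" straddles a constituent boundary, so it is not a single unit.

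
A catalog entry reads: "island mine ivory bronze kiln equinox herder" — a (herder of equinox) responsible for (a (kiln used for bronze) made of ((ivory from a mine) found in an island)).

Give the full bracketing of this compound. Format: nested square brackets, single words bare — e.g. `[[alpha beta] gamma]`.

[[[island [mine ivory]] [bronze kiln]] [equinox herder]]

Overall it is a kind of herder (specifically "equinox herder"); the modifier is "island mine ivory bronze kiln".
"island mine ivory bronze kiln" → head "kiln" (specifically "bronze kiln"), modifier "island mine ivory".
"island mine ivory" → head "ivory" (specifically "mine ivory"), modifier "island".
"mine ivory" → head "ivory", modifier "mine".
"bronze kiln" → head "kiln", modifier "bronze".
"equinox herder" → head "herder", modifier "equinox".
So the structure is [[[island [mine ivory]] [bronze kiln]] [equinox herder]].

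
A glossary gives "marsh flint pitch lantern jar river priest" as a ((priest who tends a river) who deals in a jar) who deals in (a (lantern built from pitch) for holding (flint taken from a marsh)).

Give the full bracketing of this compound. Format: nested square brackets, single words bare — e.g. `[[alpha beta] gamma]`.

The outermost head in the paraphrase is "priest" (specifically "jar river priest"), modified by "marsh flint pitch lantern".
Within "marsh flint pitch lantern", the head is "lantern" (specifically "pitch lantern") and the modifier is "marsh flint".
Within "marsh flint", the head is "flint" and the modifier is "marsh".
Within "pitch lantern", the head is "lantern" and the modifier is "pitch".
Within "jar river priest", the head is "priest" (specifically "river priest") and the modifier is "jar".
Within "river priest", the head is "priest" and the modifier is "river".
So the structure is [[[marsh flint] [pitch lantern]] [jar [river priest]]].

[[[marsh flint] [pitch lantern]] [jar [river priest]]]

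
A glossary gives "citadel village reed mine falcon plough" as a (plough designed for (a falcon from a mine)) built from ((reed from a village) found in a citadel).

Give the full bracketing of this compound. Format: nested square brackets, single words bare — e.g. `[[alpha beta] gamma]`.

At the top level: head "plough" (specifically "mine falcon plough"); modifier "citadel village reed".
"citadel village reed" → head "reed" (specifically "village reed"), modifier "citadel".
"village reed" → head "reed", modifier "village".
"mine falcon plough" → head "plough", modifier "mine falcon".
"mine falcon" → head "falcon", modifier "mine".
So the structure is [[citadel [village reed]] [[mine falcon] plough]].

[[citadel [village reed]] [[mine falcon] plough]]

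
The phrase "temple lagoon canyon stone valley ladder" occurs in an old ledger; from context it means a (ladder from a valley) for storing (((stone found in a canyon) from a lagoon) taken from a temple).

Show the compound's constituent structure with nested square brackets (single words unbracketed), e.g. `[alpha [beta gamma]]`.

Whole compound: head "ladder" (specifically "valley ladder"), modifier "temple lagoon canyon stone".
Inside "temple lagoon canyon stone": head "stone" (specifically "lagoon canyon stone"), modifier "temple".
Inside "lagoon canyon stone": head "stone" (specifically "canyon stone"), modifier "lagoon".
Inside "canyon stone": head "stone", modifier "canyon".
Inside "valley ladder": head "ladder", modifier "valley".
So the structure is [[temple [lagoon [canyon stone]]] [valley ladder]].

[[temple [lagoon [canyon stone]]] [valley ladder]]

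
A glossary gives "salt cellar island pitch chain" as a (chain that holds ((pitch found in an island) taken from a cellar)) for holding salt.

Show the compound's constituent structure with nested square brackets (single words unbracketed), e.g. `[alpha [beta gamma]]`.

[salt [[cellar [island pitch]] chain]]

Whole compound: head "chain" (specifically "cellar island pitch chain"), modifier "salt".
Within "cellar island pitch chain", the head is "chain" and the modifier is "cellar island pitch".
Within "cellar island pitch", the head is "pitch" (specifically "island pitch") and the modifier is "cellar".
Within "island pitch", the head is "pitch" and the modifier is "island".
Assembled: [salt [[cellar [island pitch]] chain]].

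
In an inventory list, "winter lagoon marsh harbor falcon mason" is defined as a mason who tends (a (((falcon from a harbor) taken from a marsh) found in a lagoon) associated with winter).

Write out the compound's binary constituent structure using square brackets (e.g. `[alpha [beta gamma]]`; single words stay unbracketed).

Overall it is a kind of mason; the modifier is "winter lagoon marsh harbor falcon".
Within "winter lagoon marsh harbor falcon", the head is "falcon" (specifically "lagoon marsh harbor falcon") and the modifier is "winter".
Within "lagoon marsh harbor falcon", the head is "falcon" (specifically "marsh harbor falcon") and the modifier is "lagoon".
Within "marsh harbor falcon", the head is "falcon" (specifically "harbor falcon") and the modifier is "marsh".
Within "harbor falcon", the head is "falcon" and the modifier is "harbor".
Putting it together: [[winter [lagoon [marsh [harbor falcon]]]] mason].

[[winter [lagoon [marsh [harbor falcon]]]] mason]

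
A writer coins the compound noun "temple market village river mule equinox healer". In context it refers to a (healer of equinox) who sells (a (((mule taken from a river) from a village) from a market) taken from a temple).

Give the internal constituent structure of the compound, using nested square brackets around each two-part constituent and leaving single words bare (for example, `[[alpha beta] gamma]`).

The outermost head in the paraphrase is "healer" (specifically "equinox healer"), modified by "temple market village river mule".
Inside "temple market village river mule": head "mule" (specifically "market village river mule"), modifier "temple".
Inside "market village river mule": head "mule" (specifically "village river mule"), modifier "market".
Inside "village river mule": head "mule" (specifically "river mule"), modifier "village".
Inside "river mule": head "mule", modifier "river".
Inside "equinox healer": head "healer", modifier "equinox".
Putting it together: [[temple [market [village [river mule]]]] [equinox healer]].

[[temple [market [village [river mule]]]] [equinox healer]]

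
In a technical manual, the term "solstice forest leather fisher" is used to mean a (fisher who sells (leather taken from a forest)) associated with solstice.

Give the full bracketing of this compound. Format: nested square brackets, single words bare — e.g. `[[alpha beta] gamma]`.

[solstice [[forest leather] fisher]]

Overall it is a kind of fisher (specifically "forest leather fisher"); the modifier is "solstice".
Inside "forest leather fisher": head "fisher", modifier "forest leather".
Inside "forest leather": head "leather", modifier "forest".
Assembled: [solstice [[forest leather] fisher]].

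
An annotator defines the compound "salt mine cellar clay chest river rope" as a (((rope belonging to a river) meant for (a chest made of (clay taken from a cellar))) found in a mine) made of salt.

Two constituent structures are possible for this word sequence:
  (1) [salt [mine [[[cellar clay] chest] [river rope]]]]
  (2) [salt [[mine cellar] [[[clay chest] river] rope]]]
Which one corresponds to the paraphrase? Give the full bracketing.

[salt [mine [[[cellar clay] chest] [river rope]]]]

The paraphrase's head is the "rope" part ("mine cellar clay chest river rope"); its modifier is "salt".
That top-level split, carried through the inner groups, gives [salt [mine [[[cellar clay] chest] [river rope]]]].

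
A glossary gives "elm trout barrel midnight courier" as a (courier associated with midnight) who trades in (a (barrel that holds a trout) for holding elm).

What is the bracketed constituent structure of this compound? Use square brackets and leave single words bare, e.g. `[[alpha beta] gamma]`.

At the top level: head "courier" (specifically "midnight courier"); modifier "elm trout barrel".
Inside "elm trout barrel": head "barrel" (specifically "trout barrel"), modifier "elm".
Inside "trout barrel": head "barrel", modifier "trout".
Inside "midnight courier": head "courier", modifier "midnight".
Putting it together: [[elm [trout barrel]] [midnight courier]].

[[elm [trout barrel]] [midnight courier]]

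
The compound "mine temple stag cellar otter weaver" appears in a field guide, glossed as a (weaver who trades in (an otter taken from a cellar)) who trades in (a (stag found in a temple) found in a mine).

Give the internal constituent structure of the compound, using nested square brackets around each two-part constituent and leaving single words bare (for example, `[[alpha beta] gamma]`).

[[mine [temple stag]] [[cellar otter] weaver]]

At the top level: head "weaver" (specifically "cellar otter weaver"); modifier "mine temple stag".
Within "mine temple stag", the head is "stag" (specifically "temple stag") and the modifier is "mine".
Within "temple stag", the head is "stag" and the modifier is "temple".
Within "cellar otter weaver", the head is "weaver" and the modifier is "cellar otter".
Within "cellar otter", the head is "otter" and the modifier is "cellar".
So the structure is [[mine [temple stag]] [[cellar otter] weaver]].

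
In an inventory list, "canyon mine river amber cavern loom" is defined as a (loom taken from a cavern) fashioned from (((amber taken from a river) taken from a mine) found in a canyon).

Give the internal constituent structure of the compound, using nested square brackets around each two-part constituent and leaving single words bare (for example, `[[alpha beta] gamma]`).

The outermost head in the paraphrase is "loom" (specifically "cavern loom"), modified by "canyon mine river amber".
"canyon mine river amber" → head "amber" (specifically "mine river amber"), modifier "canyon".
"mine river amber" → head "amber" (specifically "river amber"), modifier "mine".
"river amber" → head "amber", modifier "river".
"cavern loom" → head "loom", modifier "cavern".
Putting it together: [[canyon [mine [river amber]]] [cavern loom]].

[[canyon [mine [river amber]]] [cavern loom]]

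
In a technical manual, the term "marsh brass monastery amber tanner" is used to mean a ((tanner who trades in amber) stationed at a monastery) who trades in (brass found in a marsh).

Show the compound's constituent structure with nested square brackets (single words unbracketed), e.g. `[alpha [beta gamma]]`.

[[marsh brass] [monastery [amber tanner]]]

Overall it is a kind of tanner (specifically "monastery amber tanner"); the modifier is "marsh brass".
Within "marsh brass", the head is "brass" and the modifier is "marsh".
Within "monastery amber tanner", the head is "tanner" (specifically "amber tanner") and the modifier is "monastery".
Within "amber tanner", the head is "tanner" and the modifier is "amber".
Putting it together: [[marsh brass] [monastery [amber tanner]]].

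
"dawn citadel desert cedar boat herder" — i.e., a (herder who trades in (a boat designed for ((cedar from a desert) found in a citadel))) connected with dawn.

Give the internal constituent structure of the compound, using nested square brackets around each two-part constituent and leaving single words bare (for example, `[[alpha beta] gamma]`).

Whole compound: head "herder" (specifically "citadel desert cedar boat herder"), modifier "dawn".
Within "citadel desert cedar boat herder", the head is "herder" and the modifier is "citadel desert cedar boat".
Within "citadel desert cedar boat", the head is "boat" and the modifier is "citadel desert cedar".
Within "citadel desert cedar", the head is "cedar" (specifically "desert cedar") and the modifier is "citadel".
Within "desert cedar", the head is "cedar" and the modifier is "desert".
Assembled: [dawn [[[citadel [desert cedar]] boat] herder]].

[dawn [[[citadel [desert cedar]] boat] herder]]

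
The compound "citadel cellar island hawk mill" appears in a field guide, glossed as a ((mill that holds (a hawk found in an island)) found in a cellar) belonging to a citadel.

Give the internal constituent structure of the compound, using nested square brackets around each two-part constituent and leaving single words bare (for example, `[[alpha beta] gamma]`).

[citadel [cellar [[island hawk] mill]]]

The outermost head in the paraphrase is "mill" (specifically "cellar island hawk mill"), modified by "citadel".
Within "cellar island hawk mill", the head is "mill" (specifically "island hawk mill") and the modifier is "cellar".
Within "island hawk mill", the head is "mill" and the modifier is "island hawk".
Within "island hawk", the head is "hawk" and the modifier is "island".
Assembled: [citadel [cellar [[island hawk] mill]]].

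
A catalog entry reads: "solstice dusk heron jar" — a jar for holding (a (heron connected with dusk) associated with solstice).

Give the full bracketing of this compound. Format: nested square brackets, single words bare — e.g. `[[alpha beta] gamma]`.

[[solstice [dusk heron]] jar]

The outermost head in the paraphrase is "jar", modified by "solstice dusk heron".
Within "solstice dusk heron", the head is "heron" (specifically "dusk heron") and the modifier is "solstice".
Within "dusk heron", the head is "heron" and the modifier is "dusk".
So the structure is [[solstice [dusk heron]] jar].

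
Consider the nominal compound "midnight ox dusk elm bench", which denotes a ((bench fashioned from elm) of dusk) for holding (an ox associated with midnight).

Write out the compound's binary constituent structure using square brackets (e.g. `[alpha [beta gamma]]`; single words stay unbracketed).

[[midnight ox] [dusk [elm bench]]]

Overall it is a kind of bench (specifically "dusk elm bench"); the modifier is "midnight ox".
"midnight ox" → head "ox", modifier "midnight".
"dusk elm bench" → head "bench" (specifically "elm bench"), modifier "dusk".
"elm bench" → head "bench", modifier "elm".
Putting it together: [[midnight ox] [dusk [elm bench]]].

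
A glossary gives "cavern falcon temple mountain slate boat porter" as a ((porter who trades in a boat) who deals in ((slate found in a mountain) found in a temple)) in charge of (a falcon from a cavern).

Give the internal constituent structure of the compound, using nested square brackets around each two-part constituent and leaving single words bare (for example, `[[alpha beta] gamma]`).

[[cavern falcon] [[temple [mountain slate]] [boat porter]]]

Whole compound: head "porter" (specifically "temple mountain slate boat porter"), modifier "cavern falcon".
Inside "cavern falcon": head "falcon", modifier "cavern".
Inside "temple mountain slate boat porter": head "porter" (specifically "boat porter"), modifier "temple mountain slate".
Inside "temple mountain slate": head "slate" (specifically "mountain slate"), modifier "temple".
Inside "mountain slate": head "slate", modifier "mountain".
Inside "boat porter": head "porter", modifier "boat".
Putting it together: [[cavern falcon] [[temple [mountain slate]] [boat porter]]].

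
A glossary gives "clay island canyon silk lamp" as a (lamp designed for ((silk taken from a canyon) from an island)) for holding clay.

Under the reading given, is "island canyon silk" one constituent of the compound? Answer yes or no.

yes

The paraphrase groups the words so that "island canyon silk" is one unit: it corresponds to a single parenthesized sub-phrase.
The full structure is [clay [[island [canyon silk]] lamp]], in which [island canyon silk] is a constituent.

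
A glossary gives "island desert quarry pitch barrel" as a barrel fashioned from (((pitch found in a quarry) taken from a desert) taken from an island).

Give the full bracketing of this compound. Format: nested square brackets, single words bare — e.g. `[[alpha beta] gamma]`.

Overall it is a kind of barrel; the modifier is "island desert quarry pitch".
Within "island desert quarry pitch", the head is "pitch" (specifically "desert quarry pitch") and the modifier is "island".
Within "desert quarry pitch", the head is "pitch" (specifically "quarry pitch") and the modifier is "desert".
Within "quarry pitch", the head is "pitch" and the modifier is "quarry".
Assembled: [[island [desert [quarry pitch]]] barrel].

[[island [desert [quarry pitch]]] barrel]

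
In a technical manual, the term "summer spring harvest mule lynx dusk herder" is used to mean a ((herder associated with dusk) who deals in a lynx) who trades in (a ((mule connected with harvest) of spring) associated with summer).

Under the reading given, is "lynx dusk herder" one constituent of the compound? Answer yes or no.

The paraphrase groups the words so that "lynx dusk herder" is one unit: it corresponds to a single parenthesized sub-phrase.
The full structure is [[summer [spring [harvest mule]]] [lynx [dusk herder]]], in which [lynx dusk herder] is a constituent.

yes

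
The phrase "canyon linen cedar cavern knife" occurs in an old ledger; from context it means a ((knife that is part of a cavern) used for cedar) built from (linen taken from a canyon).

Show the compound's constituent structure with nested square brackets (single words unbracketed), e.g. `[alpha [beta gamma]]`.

[[canyon linen] [cedar [cavern knife]]]

The outermost head in the paraphrase is "knife" (specifically "cedar cavern knife"), modified by "canyon linen".
Within "canyon linen", the head is "linen" and the modifier is "canyon".
Within "cedar cavern knife", the head is "knife" (specifically "cavern knife") and the modifier is "cedar".
Within "cavern knife", the head is "knife" and the modifier is "cavern".
Putting it together: [[canyon linen] [cedar [cavern knife]]].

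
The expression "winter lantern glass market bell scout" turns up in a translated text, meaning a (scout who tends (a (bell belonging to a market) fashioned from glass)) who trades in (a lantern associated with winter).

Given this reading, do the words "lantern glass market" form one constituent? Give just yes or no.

The top-level split is [winter lantern] [glass market bell scout]; the full structure is [[winter lantern] [[glass [market bell]] scout]].
"lantern glass market" straddles a constituent boundary, so it is not a single unit.

no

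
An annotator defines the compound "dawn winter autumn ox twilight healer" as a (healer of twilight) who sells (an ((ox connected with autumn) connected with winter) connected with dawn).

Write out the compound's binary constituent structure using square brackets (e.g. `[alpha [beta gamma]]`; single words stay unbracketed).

Whole compound: head "healer" (specifically "twilight healer"), modifier "dawn winter autumn ox".
Inside "dawn winter autumn ox": head "ox" (specifically "winter autumn ox"), modifier "dawn".
Inside "winter autumn ox": head "ox" (specifically "autumn ox"), modifier "winter".
Inside "autumn ox": head "ox", modifier "autumn".
Inside "twilight healer": head "healer", modifier "twilight".
Putting it together: [[dawn [winter [autumn ox]]] [twilight healer]].

[[dawn [winter [autumn ox]]] [twilight healer]]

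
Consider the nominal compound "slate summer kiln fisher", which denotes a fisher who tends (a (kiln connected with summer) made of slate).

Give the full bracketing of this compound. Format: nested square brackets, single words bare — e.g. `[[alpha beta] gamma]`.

[[slate [summer kiln]] fisher]

Overall it is a kind of fisher; the modifier is "slate summer kiln".
"slate summer kiln" → head "kiln" (specifically "summer kiln"), modifier "slate".
"summer kiln" → head "kiln", modifier "summer".
Assembled: [[slate [summer kiln]] fisher].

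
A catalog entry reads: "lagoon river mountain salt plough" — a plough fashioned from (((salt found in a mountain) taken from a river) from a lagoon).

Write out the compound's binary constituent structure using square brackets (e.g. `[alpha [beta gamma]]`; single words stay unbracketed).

[[lagoon [river [mountain salt]]] plough]

At the top level: head "plough"; modifier "lagoon river mountain salt".
Inside "lagoon river mountain salt": head "salt" (specifically "river mountain salt"), modifier "lagoon".
Inside "river mountain salt": head "salt" (specifically "mountain salt"), modifier "river".
Inside "mountain salt": head "salt", modifier "mountain".
So the structure is [[lagoon [river [mountain salt]]] plough].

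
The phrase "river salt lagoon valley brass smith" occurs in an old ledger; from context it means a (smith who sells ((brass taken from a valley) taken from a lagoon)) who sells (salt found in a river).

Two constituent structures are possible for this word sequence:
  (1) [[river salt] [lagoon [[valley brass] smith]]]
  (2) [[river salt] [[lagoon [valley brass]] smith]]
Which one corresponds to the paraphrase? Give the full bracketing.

The paraphrase's head is the "smith" part ("lagoon valley brass smith"); its modifier is "river salt".
That top-level split, carried through the inner groups, gives [[river salt] [[lagoon [valley brass]] smith]].

[[river salt] [[lagoon [valley brass]] smith]]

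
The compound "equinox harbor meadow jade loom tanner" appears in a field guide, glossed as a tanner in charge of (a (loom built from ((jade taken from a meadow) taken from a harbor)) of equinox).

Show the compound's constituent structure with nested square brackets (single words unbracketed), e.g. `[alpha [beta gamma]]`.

Overall it is a kind of tanner; the modifier is "equinox harbor meadow jade loom".
Inside "equinox harbor meadow jade loom": head "loom" (specifically "harbor meadow jade loom"), modifier "equinox".
Inside "harbor meadow jade loom": head "loom", modifier "harbor meadow jade".
Inside "harbor meadow jade": head "jade" (specifically "meadow jade"), modifier "harbor".
Inside "meadow jade": head "jade", modifier "meadow".
So the structure is [[equinox [[harbor [meadow jade]] loom]] tanner].

[[equinox [[harbor [meadow jade]] loom]] tanner]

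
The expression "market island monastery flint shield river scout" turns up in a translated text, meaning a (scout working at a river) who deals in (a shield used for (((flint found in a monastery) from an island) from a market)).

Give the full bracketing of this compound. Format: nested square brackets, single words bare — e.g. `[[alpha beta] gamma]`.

[[[market [island [monastery flint]]] shield] [river scout]]

Overall it is a kind of scout (specifically "river scout"); the modifier is "market island monastery flint shield".
Within "market island monastery flint shield", the head is "shield" and the modifier is "market island monastery flint".
Within "market island monastery flint", the head is "flint" (specifically "island monastery flint") and the modifier is "market".
Within "island monastery flint", the head is "flint" (specifically "monastery flint") and the modifier is "island".
Within "monastery flint", the head is "flint" and the modifier is "monastery".
Within "river scout", the head is "scout" and the modifier is "river".
Assembled: [[[market [island [monastery flint]]] shield] [river scout]].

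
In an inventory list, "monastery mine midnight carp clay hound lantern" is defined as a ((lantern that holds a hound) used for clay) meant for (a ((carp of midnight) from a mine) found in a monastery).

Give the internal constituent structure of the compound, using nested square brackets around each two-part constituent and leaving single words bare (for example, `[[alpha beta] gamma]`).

[[monastery [mine [midnight carp]]] [clay [hound lantern]]]

At the top level: head "lantern" (specifically "clay hound lantern"); modifier "monastery mine midnight carp".
Inside "monastery mine midnight carp": head "carp" (specifically "mine midnight carp"), modifier "monastery".
Inside "mine midnight carp": head "carp" (specifically "midnight carp"), modifier "mine".
Inside "midnight carp": head "carp", modifier "midnight".
Inside "clay hound lantern": head "lantern" (specifically "hound lantern"), modifier "clay".
Inside "hound lantern": head "lantern", modifier "hound".
Assembled: [[monastery [mine [midnight carp]]] [clay [hound lantern]]].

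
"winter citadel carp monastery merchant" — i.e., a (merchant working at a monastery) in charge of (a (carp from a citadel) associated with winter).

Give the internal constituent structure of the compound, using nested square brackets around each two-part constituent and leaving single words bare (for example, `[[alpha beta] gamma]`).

[[winter [citadel carp]] [monastery merchant]]

Whole compound: head "merchant" (specifically "monastery merchant"), modifier "winter citadel carp".
Inside "winter citadel carp": head "carp" (specifically "citadel carp"), modifier "winter".
Inside "citadel carp": head "carp", modifier "citadel".
Inside "monastery merchant": head "merchant", modifier "monastery".
So the structure is [[winter [citadel carp]] [monastery merchant]].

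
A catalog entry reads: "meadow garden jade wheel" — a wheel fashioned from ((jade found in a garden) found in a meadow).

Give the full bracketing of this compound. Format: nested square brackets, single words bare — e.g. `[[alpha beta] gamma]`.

[[meadow [garden jade]] wheel]

Whole compound: head "wheel", modifier "meadow garden jade".
"meadow garden jade" → head "jade" (specifically "garden jade"), modifier "meadow".
"garden jade" → head "jade", modifier "garden".
Assembled: [[meadow [garden jade]] wheel].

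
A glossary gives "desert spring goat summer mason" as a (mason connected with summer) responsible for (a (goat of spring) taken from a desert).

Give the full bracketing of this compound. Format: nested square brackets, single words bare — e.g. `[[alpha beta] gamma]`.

Whole compound: head "mason" (specifically "summer mason"), modifier "desert spring goat".
Within "desert spring goat", the head is "goat" (specifically "spring goat") and the modifier is "desert".
Within "spring goat", the head is "goat" and the modifier is "spring".
Within "summer mason", the head is "mason" and the modifier is "summer".
Putting it together: [[desert [spring goat]] [summer mason]].

[[desert [spring goat]] [summer mason]]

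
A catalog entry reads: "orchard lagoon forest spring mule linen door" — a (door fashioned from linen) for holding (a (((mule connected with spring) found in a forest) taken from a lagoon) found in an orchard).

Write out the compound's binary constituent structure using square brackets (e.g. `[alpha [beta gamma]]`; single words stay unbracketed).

At the top level: head "door" (specifically "linen door"); modifier "orchard lagoon forest spring mule".
Within "orchard lagoon forest spring mule", the head is "mule" (specifically "lagoon forest spring mule") and the modifier is "orchard".
Within "lagoon forest spring mule", the head is "mule" (specifically "forest spring mule") and the modifier is "lagoon".
Within "forest spring mule", the head is "mule" (specifically "spring mule") and the modifier is "forest".
Within "spring mule", the head is "mule" and the modifier is "spring".
Within "linen door", the head is "door" and the modifier is "linen".
Putting it together: [[orchard [lagoon [forest [spring mule]]]] [linen door]].

[[orchard [lagoon [forest [spring mule]]]] [linen door]]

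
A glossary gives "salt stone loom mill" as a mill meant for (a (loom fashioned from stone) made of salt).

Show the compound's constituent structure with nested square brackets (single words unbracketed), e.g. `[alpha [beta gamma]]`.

[[salt [stone loom]] mill]

The outermost head in the paraphrase is "mill", modified by "salt stone loom".
"salt stone loom" → head "loom" (specifically "stone loom"), modifier "salt".
"stone loom" → head "loom", modifier "stone".
Putting it together: [[salt [stone loom]] mill].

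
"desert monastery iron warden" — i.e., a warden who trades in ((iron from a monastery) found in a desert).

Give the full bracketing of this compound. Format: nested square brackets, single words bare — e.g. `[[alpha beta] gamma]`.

[[desert [monastery iron]] warden]

At the top level: head "warden"; modifier "desert monastery iron".
Within "desert monastery iron", the head is "iron" (specifically "monastery iron") and the modifier is "desert".
Within "monastery iron", the head is "iron" and the modifier is "monastery".
Putting it together: [[desert [monastery iron]] warden].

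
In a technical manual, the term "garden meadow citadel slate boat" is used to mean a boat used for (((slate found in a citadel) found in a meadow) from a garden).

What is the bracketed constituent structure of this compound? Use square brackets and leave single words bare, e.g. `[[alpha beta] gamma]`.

Whole compound: head "boat", modifier "garden meadow citadel slate".
Within "garden meadow citadel slate", the head is "slate" (specifically "meadow citadel slate") and the modifier is "garden".
Within "meadow citadel slate", the head is "slate" (specifically "citadel slate") and the modifier is "meadow".
Within "citadel slate", the head is "slate" and the modifier is "citadel".
Putting it together: [[garden [meadow [citadel slate]]] boat].

[[garden [meadow [citadel slate]]] boat]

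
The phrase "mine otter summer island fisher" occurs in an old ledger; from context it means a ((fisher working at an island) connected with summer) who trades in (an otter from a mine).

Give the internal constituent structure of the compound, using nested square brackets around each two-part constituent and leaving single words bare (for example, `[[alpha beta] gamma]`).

Overall it is a kind of fisher (specifically "summer island fisher"); the modifier is "mine otter".
Inside "mine otter": head "otter", modifier "mine".
Inside "summer island fisher": head "fisher" (specifically "island fisher"), modifier "summer".
Inside "island fisher": head "fisher", modifier "island".
Assembled: [[mine otter] [summer [island fisher]]].

[[mine otter] [summer [island fisher]]]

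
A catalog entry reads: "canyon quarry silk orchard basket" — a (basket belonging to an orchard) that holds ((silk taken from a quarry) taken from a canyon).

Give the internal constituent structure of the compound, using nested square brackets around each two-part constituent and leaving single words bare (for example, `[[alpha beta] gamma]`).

Whole compound: head "basket" (specifically "orchard basket"), modifier "canyon quarry silk".
Inside "canyon quarry silk": head "silk" (specifically "quarry silk"), modifier "canyon".
Inside "quarry silk": head "silk", modifier "quarry".
Inside "orchard basket": head "basket", modifier "orchard".
So the structure is [[canyon [quarry silk]] [orchard basket]].

[[canyon [quarry silk]] [orchard basket]]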